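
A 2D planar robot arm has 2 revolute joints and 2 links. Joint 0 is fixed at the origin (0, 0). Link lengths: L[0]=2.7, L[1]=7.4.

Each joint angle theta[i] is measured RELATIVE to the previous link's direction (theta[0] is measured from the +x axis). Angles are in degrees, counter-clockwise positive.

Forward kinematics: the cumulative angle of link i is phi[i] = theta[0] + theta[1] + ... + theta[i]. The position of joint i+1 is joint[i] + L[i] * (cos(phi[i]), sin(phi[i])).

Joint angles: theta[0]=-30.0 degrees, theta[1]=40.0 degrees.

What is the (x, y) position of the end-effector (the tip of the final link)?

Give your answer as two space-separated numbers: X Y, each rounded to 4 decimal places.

Answer: 9.6258 -0.0650

Derivation:
joint[0] = (0.0000, 0.0000)  (base)
link 0: phi[0] = -30 = -30 deg
  cos(-30 deg) = 0.8660, sin(-30 deg) = -0.5000
  joint[1] = (0.0000, 0.0000) + 2.7 * (0.8660, -0.5000) = (0.0000 + 2.3383, 0.0000 + -1.3500) = (2.3383, -1.3500)
link 1: phi[1] = -30 + 40 = 10 deg
  cos(10 deg) = 0.9848, sin(10 deg) = 0.1736
  joint[2] = (2.3383, -1.3500) + 7.4 * (0.9848, 0.1736) = (2.3383 + 7.2876, -1.3500 + 1.2850) = (9.6258, -0.0650)
End effector: (9.6258, -0.0650)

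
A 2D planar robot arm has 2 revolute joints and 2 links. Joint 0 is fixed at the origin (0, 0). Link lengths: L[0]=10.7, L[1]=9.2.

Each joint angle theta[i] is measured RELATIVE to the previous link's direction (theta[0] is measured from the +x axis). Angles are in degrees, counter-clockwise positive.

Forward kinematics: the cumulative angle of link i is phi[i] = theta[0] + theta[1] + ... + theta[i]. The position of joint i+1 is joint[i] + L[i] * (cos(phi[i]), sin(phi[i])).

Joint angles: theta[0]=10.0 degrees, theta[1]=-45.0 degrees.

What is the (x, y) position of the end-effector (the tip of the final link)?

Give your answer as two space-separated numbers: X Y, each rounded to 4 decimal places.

Answer: 18.0736 -3.4189

Derivation:
joint[0] = (0.0000, 0.0000)  (base)
link 0: phi[0] = 10 = 10 deg
  cos(10 deg) = 0.9848, sin(10 deg) = 0.1736
  joint[1] = (0.0000, 0.0000) + 10.7 * (0.9848, 0.1736) = (0.0000 + 10.5374, 0.0000 + 1.8580) = (10.5374, 1.8580)
link 1: phi[1] = 10 + -45 = -35 deg
  cos(-35 deg) = 0.8192, sin(-35 deg) = -0.5736
  joint[2] = (10.5374, 1.8580) + 9.2 * (0.8192, -0.5736) = (10.5374 + 7.5362, 1.8580 + -5.2769) = (18.0736, -3.4189)
End effector: (18.0736, -3.4189)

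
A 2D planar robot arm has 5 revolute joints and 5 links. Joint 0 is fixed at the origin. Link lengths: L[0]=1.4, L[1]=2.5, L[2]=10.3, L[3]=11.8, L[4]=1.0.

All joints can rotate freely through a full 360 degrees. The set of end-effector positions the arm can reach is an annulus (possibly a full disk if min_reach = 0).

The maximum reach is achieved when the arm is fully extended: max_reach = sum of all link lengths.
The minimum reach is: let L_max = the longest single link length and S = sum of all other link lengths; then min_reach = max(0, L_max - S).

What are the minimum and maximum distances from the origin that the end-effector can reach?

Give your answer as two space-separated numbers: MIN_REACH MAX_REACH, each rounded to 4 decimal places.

Link lengths: [1.4, 2.5, 10.3, 11.8, 1.0]
max_reach = 1.4 + 2.5 + 10.3 + 11.8 + 1 = 27
L_max = max([1.4, 2.5, 10.3, 11.8, 1.0]) = 11.8
S (sum of others) = 27 - 11.8 = 15.2
min_reach = max(0, 11.8 - 15.2) = max(0, -3.4) = 0

Answer: 0.0000 27.0000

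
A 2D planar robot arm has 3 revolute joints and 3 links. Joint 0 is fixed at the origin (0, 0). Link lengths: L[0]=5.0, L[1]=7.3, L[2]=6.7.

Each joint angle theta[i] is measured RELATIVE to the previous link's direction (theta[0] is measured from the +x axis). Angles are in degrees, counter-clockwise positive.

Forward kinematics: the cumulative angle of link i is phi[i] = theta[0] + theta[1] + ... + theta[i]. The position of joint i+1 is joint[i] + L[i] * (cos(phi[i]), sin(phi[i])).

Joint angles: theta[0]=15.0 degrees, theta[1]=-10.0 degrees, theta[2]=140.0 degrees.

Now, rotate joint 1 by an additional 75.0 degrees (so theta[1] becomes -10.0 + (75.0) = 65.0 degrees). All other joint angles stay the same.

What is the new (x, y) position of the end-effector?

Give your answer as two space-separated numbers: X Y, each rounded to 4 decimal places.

joint[0] = (0.0000, 0.0000)  (base)
link 0: phi[0] = 15 = 15 deg
  cos(15 deg) = 0.9659, sin(15 deg) = 0.2588
  joint[1] = (0.0000, 0.0000) + 5 * (0.9659, 0.2588) = (0.0000 + 4.8296, 0.0000 + 1.2941) = (4.8296, 1.2941)
link 1: phi[1] = 15 + 65 = 80 deg
  cos(80 deg) = 0.1736, sin(80 deg) = 0.9848
  joint[2] = (4.8296, 1.2941) + 7.3 * (0.1736, 0.9848) = (4.8296 + 1.2676, 1.2941 + 7.1891) = (6.0973, 8.4832)
link 2: phi[2] = 15 + 65 + 140 = 220 deg
  cos(220 deg) = -0.7660, sin(220 deg) = -0.6428
  joint[3] = (6.0973, 8.4832) + 6.7 * (-0.7660, -0.6428) = (6.0973 + -5.1325, 8.4832 + -4.3067) = (0.9648, 4.1765)
End effector: (0.9648, 4.1765)

Answer: 0.9648 4.1765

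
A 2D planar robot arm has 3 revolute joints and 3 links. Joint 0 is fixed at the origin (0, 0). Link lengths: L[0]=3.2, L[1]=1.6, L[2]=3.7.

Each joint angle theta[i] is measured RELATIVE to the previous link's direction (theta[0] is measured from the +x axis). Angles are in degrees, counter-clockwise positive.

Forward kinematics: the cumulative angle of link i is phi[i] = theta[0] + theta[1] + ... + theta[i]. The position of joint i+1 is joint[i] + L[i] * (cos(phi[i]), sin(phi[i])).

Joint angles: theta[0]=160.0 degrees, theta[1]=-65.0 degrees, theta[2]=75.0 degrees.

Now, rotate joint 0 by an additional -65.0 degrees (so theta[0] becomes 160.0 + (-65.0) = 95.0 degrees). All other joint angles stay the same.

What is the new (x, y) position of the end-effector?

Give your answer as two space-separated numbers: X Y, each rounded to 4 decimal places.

Answer: 0.1491 7.5617

Derivation:
joint[0] = (0.0000, 0.0000)  (base)
link 0: phi[0] = 95 = 95 deg
  cos(95 deg) = -0.0872, sin(95 deg) = 0.9962
  joint[1] = (0.0000, 0.0000) + 3.2 * (-0.0872, 0.9962) = (0.0000 + -0.2789, 0.0000 + 3.1878) = (-0.2789, 3.1878)
link 1: phi[1] = 95 + -65 = 30 deg
  cos(30 deg) = 0.8660, sin(30 deg) = 0.5000
  joint[2] = (-0.2789, 3.1878) + 1.6 * (0.8660, 0.5000) = (-0.2789 + 1.3856, 3.1878 + 0.8000) = (1.1067, 3.9878)
link 2: phi[2] = 95 + -65 + 75 = 105 deg
  cos(105 deg) = -0.2588, sin(105 deg) = 0.9659
  joint[3] = (1.1067, 3.9878) + 3.7 * (-0.2588, 0.9659) = (1.1067 + -0.9576, 3.9878 + 3.5739) = (0.1491, 7.5617)
End effector: (0.1491, 7.5617)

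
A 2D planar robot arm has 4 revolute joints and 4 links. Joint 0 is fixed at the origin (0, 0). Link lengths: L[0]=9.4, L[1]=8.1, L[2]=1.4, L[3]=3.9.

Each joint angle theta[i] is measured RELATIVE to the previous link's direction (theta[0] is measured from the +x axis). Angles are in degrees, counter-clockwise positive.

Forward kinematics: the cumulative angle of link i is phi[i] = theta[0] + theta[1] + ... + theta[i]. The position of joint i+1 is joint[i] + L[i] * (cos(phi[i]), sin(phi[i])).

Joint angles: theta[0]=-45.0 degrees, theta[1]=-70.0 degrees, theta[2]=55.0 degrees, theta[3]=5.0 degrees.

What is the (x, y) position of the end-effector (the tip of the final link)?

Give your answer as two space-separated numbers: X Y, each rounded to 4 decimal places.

joint[0] = (0.0000, 0.0000)  (base)
link 0: phi[0] = -45 = -45 deg
  cos(-45 deg) = 0.7071, sin(-45 deg) = -0.7071
  joint[1] = (0.0000, 0.0000) + 9.4 * (0.7071, -0.7071) = (0.0000 + 6.6468, 0.0000 + -6.6468) = (6.6468, -6.6468)
link 1: phi[1] = -45 + -70 = -115 deg
  cos(-115 deg) = -0.4226, sin(-115 deg) = -0.9063
  joint[2] = (6.6468, -6.6468) + 8.1 * (-0.4226, -0.9063) = (6.6468 + -3.4232, -6.6468 + -7.3411) = (3.2236, -13.9879)
link 2: phi[2] = -45 + -70 + 55 = -60 deg
  cos(-60 deg) = 0.5000, sin(-60 deg) = -0.8660
  joint[3] = (3.2236, -13.9879) + 1.4 * (0.5000, -0.8660) = (3.2236 + 0.7000, -13.9879 + -1.2124) = (3.9236, -15.2003)
link 3: phi[3] = -45 + -70 + 55 + 5 = -55 deg
  cos(-55 deg) = 0.5736, sin(-55 deg) = -0.8192
  joint[4] = (3.9236, -15.2003) + 3.9 * (0.5736, -0.8192) = (3.9236 + 2.2369, -15.2003 + -3.1947) = (6.1605, -18.3950)
End effector: (6.1605, -18.3950)

Answer: 6.1605 -18.3950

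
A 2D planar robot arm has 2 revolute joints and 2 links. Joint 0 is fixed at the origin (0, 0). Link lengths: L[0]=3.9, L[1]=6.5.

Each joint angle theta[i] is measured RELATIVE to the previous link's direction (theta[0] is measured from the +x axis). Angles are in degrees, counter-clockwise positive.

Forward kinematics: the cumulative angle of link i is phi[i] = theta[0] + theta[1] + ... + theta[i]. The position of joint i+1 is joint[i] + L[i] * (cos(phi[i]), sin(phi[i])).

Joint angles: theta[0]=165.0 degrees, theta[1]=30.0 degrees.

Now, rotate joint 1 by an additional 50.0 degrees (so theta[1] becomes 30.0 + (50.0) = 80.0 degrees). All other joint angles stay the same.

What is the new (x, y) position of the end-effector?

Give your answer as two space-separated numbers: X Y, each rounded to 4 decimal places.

joint[0] = (0.0000, 0.0000)  (base)
link 0: phi[0] = 165 = 165 deg
  cos(165 deg) = -0.9659, sin(165 deg) = 0.2588
  joint[1] = (0.0000, 0.0000) + 3.9 * (-0.9659, 0.2588) = (0.0000 + -3.7671, 0.0000 + 1.0094) = (-3.7671, 1.0094)
link 1: phi[1] = 165 + 80 = 245 deg
  cos(245 deg) = -0.4226, sin(245 deg) = -0.9063
  joint[2] = (-3.7671, 1.0094) + 6.5 * (-0.4226, -0.9063) = (-3.7671 + -2.7470, 1.0094 + -5.8910) = (-6.5141, -4.8816)
End effector: (-6.5141, -4.8816)

Answer: -6.5141 -4.8816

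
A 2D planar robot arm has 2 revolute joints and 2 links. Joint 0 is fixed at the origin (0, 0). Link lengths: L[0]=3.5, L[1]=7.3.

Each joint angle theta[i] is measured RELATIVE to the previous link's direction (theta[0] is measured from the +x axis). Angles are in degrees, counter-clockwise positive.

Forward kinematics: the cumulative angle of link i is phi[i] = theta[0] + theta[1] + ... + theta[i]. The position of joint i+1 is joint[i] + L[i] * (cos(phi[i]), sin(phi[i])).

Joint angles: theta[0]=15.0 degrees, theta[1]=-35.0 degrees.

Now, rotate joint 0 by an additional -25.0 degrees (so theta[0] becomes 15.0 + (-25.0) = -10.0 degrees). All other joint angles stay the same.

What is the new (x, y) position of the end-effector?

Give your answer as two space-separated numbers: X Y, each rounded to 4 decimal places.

joint[0] = (0.0000, 0.0000)  (base)
link 0: phi[0] = -10 = -10 deg
  cos(-10 deg) = 0.9848, sin(-10 deg) = -0.1736
  joint[1] = (0.0000, 0.0000) + 3.5 * (0.9848, -0.1736) = (0.0000 + 3.4468, 0.0000 + -0.6078) = (3.4468, -0.6078)
link 1: phi[1] = -10 + -35 = -45 deg
  cos(-45 deg) = 0.7071, sin(-45 deg) = -0.7071
  joint[2] = (3.4468, -0.6078) + 7.3 * (0.7071, -0.7071) = (3.4468 + 5.1619, -0.6078 + -5.1619) = (8.6087, -5.7696)
End effector: (8.6087, -5.7696)

Answer: 8.6087 -5.7696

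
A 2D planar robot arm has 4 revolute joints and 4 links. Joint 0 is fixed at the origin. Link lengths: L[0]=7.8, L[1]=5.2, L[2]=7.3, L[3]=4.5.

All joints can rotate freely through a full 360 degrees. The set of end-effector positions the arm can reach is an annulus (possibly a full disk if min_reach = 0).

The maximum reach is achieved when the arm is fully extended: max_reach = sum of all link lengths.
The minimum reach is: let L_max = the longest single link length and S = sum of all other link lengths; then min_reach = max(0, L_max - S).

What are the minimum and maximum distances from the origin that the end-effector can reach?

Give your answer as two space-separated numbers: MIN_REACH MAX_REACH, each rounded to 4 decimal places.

Answer: 0.0000 24.8000

Derivation:
Link lengths: [7.8, 5.2, 7.3, 4.5]
max_reach = 7.8 + 5.2 + 7.3 + 4.5 = 24.8
L_max = max([7.8, 5.2, 7.3, 4.5]) = 7.8
S (sum of others) = 24.8 - 7.8 = 17
min_reach = max(0, 7.8 - 17) = max(0, -9.2) = 0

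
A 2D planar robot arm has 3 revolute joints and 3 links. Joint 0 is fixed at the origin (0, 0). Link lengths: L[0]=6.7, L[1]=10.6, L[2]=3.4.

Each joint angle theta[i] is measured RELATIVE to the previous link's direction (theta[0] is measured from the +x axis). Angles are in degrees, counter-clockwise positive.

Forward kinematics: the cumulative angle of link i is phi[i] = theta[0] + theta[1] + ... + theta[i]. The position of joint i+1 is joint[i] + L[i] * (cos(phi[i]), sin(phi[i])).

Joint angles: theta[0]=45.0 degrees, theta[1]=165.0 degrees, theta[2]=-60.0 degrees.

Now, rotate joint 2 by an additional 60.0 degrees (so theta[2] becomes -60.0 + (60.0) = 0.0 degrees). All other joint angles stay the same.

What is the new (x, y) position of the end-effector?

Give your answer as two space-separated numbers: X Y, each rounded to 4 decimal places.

joint[0] = (0.0000, 0.0000)  (base)
link 0: phi[0] = 45 = 45 deg
  cos(45 deg) = 0.7071, sin(45 deg) = 0.7071
  joint[1] = (0.0000, 0.0000) + 6.7 * (0.7071, 0.7071) = (0.0000 + 4.7376, 0.0000 + 4.7376) = (4.7376, 4.7376)
link 1: phi[1] = 45 + 165 = 210 deg
  cos(210 deg) = -0.8660, sin(210 deg) = -0.5000
  joint[2] = (4.7376, 4.7376) + 10.6 * (-0.8660, -0.5000) = (4.7376 + -9.1799, 4.7376 + -5.3000) = (-4.4423, -0.5624)
link 2: phi[2] = 45 + 165 + 0 = 210 deg
  cos(210 deg) = -0.8660, sin(210 deg) = -0.5000
  joint[3] = (-4.4423, -0.5624) + 3.4 * (-0.8660, -0.5000) = (-4.4423 + -2.9445, -0.5624 + -1.7000) = (-7.3867, -2.2624)
End effector: (-7.3867, -2.2624)

Answer: -7.3867 -2.2624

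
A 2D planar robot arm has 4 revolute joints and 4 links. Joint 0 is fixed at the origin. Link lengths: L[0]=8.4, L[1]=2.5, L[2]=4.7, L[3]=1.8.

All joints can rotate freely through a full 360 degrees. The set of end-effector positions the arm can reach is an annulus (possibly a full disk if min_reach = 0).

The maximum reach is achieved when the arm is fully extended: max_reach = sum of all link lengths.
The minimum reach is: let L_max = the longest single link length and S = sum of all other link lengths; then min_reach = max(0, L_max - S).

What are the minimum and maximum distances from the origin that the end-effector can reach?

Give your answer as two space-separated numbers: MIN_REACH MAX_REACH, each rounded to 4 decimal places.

Answer: 0.0000 17.4000

Derivation:
Link lengths: [8.4, 2.5, 4.7, 1.8]
max_reach = 8.4 + 2.5 + 4.7 + 1.8 = 17.4
L_max = max([8.4, 2.5, 4.7, 1.8]) = 8.4
S (sum of others) = 17.4 - 8.4 = 9
min_reach = max(0, 8.4 - 9) = max(0, -0.6) = 0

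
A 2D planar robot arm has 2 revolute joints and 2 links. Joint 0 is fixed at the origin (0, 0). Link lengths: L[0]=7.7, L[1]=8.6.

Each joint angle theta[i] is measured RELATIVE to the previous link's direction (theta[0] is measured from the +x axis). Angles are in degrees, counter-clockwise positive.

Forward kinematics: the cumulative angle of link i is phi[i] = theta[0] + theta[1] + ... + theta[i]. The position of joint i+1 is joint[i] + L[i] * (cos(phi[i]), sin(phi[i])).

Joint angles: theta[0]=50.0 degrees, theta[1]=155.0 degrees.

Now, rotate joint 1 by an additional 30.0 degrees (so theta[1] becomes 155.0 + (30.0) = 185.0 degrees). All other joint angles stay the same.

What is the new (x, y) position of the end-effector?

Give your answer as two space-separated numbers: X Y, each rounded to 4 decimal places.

Answer: 0.0167 -1.1462

Derivation:
joint[0] = (0.0000, 0.0000)  (base)
link 0: phi[0] = 50 = 50 deg
  cos(50 deg) = 0.6428, sin(50 deg) = 0.7660
  joint[1] = (0.0000, 0.0000) + 7.7 * (0.6428, 0.7660) = (0.0000 + 4.9495, 0.0000 + 5.8985) = (4.9495, 5.8985)
link 1: phi[1] = 50 + 185 = 235 deg
  cos(235 deg) = -0.5736, sin(235 deg) = -0.8192
  joint[2] = (4.9495, 5.8985) + 8.6 * (-0.5736, -0.8192) = (4.9495 + -4.9328, 5.8985 + -7.0447) = (0.0167, -1.1462)
End effector: (0.0167, -1.1462)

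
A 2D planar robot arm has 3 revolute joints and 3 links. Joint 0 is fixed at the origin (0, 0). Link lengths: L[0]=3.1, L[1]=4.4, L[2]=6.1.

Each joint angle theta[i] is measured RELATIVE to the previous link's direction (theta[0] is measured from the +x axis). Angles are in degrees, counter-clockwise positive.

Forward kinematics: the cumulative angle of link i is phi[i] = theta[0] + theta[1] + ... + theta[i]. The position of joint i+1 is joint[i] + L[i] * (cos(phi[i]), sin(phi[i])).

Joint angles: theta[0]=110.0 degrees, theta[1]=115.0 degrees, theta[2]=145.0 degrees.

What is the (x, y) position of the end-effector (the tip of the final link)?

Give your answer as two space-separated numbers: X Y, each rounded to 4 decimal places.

joint[0] = (0.0000, 0.0000)  (base)
link 0: phi[0] = 110 = 110 deg
  cos(110 deg) = -0.3420, sin(110 deg) = 0.9397
  joint[1] = (0.0000, 0.0000) + 3.1 * (-0.3420, 0.9397) = (0.0000 + -1.0603, 0.0000 + 2.9130) = (-1.0603, 2.9130)
link 1: phi[1] = 110 + 115 = 225 deg
  cos(225 deg) = -0.7071, sin(225 deg) = -0.7071
  joint[2] = (-1.0603, 2.9130) + 4.4 * (-0.7071, -0.7071) = (-1.0603 + -3.1113, 2.9130 + -3.1113) = (-4.1715, -0.1982)
link 2: phi[2] = 110 + 115 + 145 = 370 deg
  cos(370 deg) = 0.9848, sin(370 deg) = 0.1736
  joint[3] = (-4.1715, -0.1982) + 6.1 * (0.9848, 0.1736) = (-4.1715 + 6.0073, -0.1982 + 1.0593) = (1.8358, 0.8610)
End effector: (1.8358, 0.8610)

Answer: 1.8358 0.8610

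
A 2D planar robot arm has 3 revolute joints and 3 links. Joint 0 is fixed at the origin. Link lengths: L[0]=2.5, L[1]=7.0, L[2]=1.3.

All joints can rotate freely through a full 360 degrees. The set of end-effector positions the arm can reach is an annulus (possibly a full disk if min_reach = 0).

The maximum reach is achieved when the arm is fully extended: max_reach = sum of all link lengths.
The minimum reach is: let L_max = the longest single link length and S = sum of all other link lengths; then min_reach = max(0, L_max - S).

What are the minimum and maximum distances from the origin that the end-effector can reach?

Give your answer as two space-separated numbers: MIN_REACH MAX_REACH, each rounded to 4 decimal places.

Answer: 3.2000 10.8000

Derivation:
Link lengths: [2.5, 7.0, 1.3]
max_reach = 2.5 + 7 + 1.3 = 10.8
L_max = max([2.5, 7.0, 1.3]) = 7
S (sum of others) = 10.8 - 7 = 3.8
min_reach = max(0, 7 - 3.8) = max(0, 3.2) = 3.2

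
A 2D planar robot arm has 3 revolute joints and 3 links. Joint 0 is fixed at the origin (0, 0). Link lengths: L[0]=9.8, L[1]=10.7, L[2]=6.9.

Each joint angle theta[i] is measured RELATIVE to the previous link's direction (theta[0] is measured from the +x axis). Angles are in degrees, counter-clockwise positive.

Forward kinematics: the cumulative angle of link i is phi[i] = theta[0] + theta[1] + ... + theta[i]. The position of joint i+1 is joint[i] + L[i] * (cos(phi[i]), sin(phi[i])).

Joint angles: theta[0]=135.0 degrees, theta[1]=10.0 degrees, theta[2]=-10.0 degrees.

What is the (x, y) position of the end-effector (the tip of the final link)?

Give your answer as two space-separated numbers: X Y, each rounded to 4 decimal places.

joint[0] = (0.0000, 0.0000)  (base)
link 0: phi[0] = 135 = 135 deg
  cos(135 deg) = -0.7071, sin(135 deg) = 0.7071
  joint[1] = (0.0000, 0.0000) + 9.8 * (-0.7071, 0.7071) = (0.0000 + -6.9296, 0.0000 + 6.9296) = (-6.9296, 6.9296)
link 1: phi[1] = 135 + 10 = 145 deg
  cos(145 deg) = -0.8192, sin(145 deg) = 0.5736
  joint[2] = (-6.9296, 6.9296) + 10.7 * (-0.8192, 0.5736) = (-6.9296 + -8.7649, 6.9296 + 6.1373) = (-15.6946, 13.0669)
link 2: phi[2] = 135 + 10 + -10 = 135 deg
  cos(135 deg) = -0.7071, sin(135 deg) = 0.7071
  joint[3] = (-15.6946, 13.0669) + 6.9 * (-0.7071, 0.7071) = (-15.6946 + -4.8790, 13.0669 + 4.8790) = (-20.5736, 17.9460)
End effector: (-20.5736, 17.9460)

Answer: -20.5736 17.9460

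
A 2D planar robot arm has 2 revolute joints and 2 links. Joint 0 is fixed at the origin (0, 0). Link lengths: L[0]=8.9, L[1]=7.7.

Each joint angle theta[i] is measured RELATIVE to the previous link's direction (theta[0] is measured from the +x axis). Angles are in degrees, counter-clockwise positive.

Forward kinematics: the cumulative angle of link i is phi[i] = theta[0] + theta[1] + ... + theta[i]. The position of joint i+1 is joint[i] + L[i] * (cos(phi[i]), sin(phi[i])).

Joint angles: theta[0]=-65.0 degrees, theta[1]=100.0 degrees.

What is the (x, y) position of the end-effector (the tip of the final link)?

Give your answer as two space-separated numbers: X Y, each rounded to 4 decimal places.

Answer: 10.0688 -3.6496

Derivation:
joint[0] = (0.0000, 0.0000)  (base)
link 0: phi[0] = -65 = -65 deg
  cos(-65 deg) = 0.4226, sin(-65 deg) = -0.9063
  joint[1] = (0.0000, 0.0000) + 8.9 * (0.4226, -0.9063) = (0.0000 + 3.7613, 0.0000 + -8.0661) = (3.7613, -8.0661)
link 1: phi[1] = -65 + 100 = 35 deg
  cos(35 deg) = 0.8192, sin(35 deg) = 0.5736
  joint[2] = (3.7613, -8.0661) + 7.7 * (0.8192, 0.5736) = (3.7613 + 6.3075, -8.0661 + 4.4165) = (10.0688, -3.6496)
End effector: (10.0688, -3.6496)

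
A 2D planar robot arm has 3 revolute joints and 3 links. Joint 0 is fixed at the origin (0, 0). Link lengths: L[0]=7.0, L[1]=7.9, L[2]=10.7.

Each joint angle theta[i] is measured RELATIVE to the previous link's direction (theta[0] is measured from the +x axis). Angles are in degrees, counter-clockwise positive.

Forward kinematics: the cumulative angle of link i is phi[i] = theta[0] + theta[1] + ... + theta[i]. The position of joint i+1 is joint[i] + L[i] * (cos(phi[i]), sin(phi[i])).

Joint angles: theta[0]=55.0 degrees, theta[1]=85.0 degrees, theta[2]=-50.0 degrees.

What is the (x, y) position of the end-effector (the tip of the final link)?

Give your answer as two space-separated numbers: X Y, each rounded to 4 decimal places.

Answer: -2.0367 21.5121

Derivation:
joint[0] = (0.0000, 0.0000)  (base)
link 0: phi[0] = 55 = 55 deg
  cos(55 deg) = 0.5736, sin(55 deg) = 0.8192
  joint[1] = (0.0000, 0.0000) + 7 * (0.5736, 0.8192) = (0.0000 + 4.0150, 0.0000 + 5.7341) = (4.0150, 5.7341)
link 1: phi[1] = 55 + 85 = 140 deg
  cos(140 deg) = -0.7660, sin(140 deg) = 0.6428
  joint[2] = (4.0150, 5.7341) + 7.9 * (-0.7660, 0.6428) = (4.0150 + -6.0518, 5.7341 + 5.0780) = (-2.0367, 10.8121)
link 2: phi[2] = 55 + 85 + -50 = 90 deg
  cos(90 deg) = 0.0000, sin(90 deg) = 1.0000
  joint[3] = (-2.0367, 10.8121) + 10.7 * (0.0000, 1.0000) = (-2.0367 + 0.0000, 10.8121 + 10.7000) = (-2.0367, 21.5121)
End effector: (-2.0367, 21.5121)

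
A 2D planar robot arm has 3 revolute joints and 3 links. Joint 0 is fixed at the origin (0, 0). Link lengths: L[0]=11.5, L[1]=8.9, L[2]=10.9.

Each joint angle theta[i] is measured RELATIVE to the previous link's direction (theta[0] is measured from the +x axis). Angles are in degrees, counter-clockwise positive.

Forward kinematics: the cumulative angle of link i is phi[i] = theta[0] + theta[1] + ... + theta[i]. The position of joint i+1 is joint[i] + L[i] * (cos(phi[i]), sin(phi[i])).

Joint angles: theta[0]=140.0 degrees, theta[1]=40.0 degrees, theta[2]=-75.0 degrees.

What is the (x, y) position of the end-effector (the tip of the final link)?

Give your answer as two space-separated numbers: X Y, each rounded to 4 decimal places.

joint[0] = (0.0000, 0.0000)  (base)
link 0: phi[0] = 140 = 140 deg
  cos(140 deg) = -0.7660, sin(140 deg) = 0.6428
  joint[1] = (0.0000, 0.0000) + 11.5 * (-0.7660, 0.6428) = (0.0000 + -8.8095, 0.0000 + 7.3921) = (-8.8095, 7.3921)
link 1: phi[1] = 140 + 40 = 180 deg
  cos(180 deg) = -1.0000, sin(180 deg) = 0.0000
  joint[2] = (-8.8095, 7.3921) + 8.9 * (-1.0000, 0.0000) = (-8.8095 + -8.9000, 7.3921 + 0.0000) = (-17.7095, 7.3921)
link 2: phi[2] = 140 + 40 + -75 = 105 deg
  cos(105 deg) = -0.2588, sin(105 deg) = 0.9659
  joint[3] = (-17.7095, 7.3921) + 10.9 * (-0.2588, 0.9659) = (-17.7095 + -2.8211, 7.3921 + 10.5286) = (-20.5306, 17.9206)
End effector: (-20.5306, 17.9206)

Answer: -20.5306 17.9206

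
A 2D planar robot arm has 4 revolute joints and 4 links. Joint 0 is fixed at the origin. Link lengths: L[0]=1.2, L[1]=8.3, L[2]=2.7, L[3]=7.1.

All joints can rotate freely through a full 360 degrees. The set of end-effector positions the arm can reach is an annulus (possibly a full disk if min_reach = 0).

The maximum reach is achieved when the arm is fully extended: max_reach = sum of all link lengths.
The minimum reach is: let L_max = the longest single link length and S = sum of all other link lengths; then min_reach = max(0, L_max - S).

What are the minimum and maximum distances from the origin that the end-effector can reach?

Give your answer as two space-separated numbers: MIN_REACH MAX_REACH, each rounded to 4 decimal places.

Link lengths: [1.2, 8.3, 2.7, 7.1]
max_reach = 1.2 + 8.3 + 2.7 + 7.1 = 19.3
L_max = max([1.2, 8.3, 2.7, 7.1]) = 8.3
S (sum of others) = 19.3 - 8.3 = 11
min_reach = max(0, 8.3 - 11) = max(0, -2.7) = 0

Answer: 0.0000 19.3000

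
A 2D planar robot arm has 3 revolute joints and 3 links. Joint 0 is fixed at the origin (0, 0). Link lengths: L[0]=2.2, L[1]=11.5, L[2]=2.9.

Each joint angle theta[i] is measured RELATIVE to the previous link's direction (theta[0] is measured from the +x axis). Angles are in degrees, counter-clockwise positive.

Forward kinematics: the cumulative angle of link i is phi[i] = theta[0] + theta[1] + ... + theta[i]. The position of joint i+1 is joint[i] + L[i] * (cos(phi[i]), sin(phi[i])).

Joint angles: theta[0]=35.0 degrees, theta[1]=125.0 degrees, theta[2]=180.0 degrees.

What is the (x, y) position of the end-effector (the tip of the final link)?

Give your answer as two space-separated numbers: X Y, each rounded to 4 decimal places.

Answer: -6.2792 4.2032

Derivation:
joint[0] = (0.0000, 0.0000)  (base)
link 0: phi[0] = 35 = 35 deg
  cos(35 deg) = 0.8192, sin(35 deg) = 0.5736
  joint[1] = (0.0000, 0.0000) + 2.2 * (0.8192, 0.5736) = (0.0000 + 1.8021, 0.0000 + 1.2619) = (1.8021, 1.2619)
link 1: phi[1] = 35 + 125 = 160 deg
  cos(160 deg) = -0.9397, sin(160 deg) = 0.3420
  joint[2] = (1.8021, 1.2619) + 11.5 * (-0.9397, 0.3420) = (1.8021 + -10.8065, 1.2619 + 3.9332) = (-9.0043, 5.1951)
link 2: phi[2] = 35 + 125 + 180 = 340 deg
  cos(340 deg) = 0.9397, sin(340 deg) = -0.3420
  joint[3] = (-9.0043, 5.1951) + 2.9 * (0.9397, -0.3420) = (-9.0043 + 2.7251, 5.1951 + -0.9919) = (-6.2792, 4.2032)
End effector: (-6.2792, 4.2032)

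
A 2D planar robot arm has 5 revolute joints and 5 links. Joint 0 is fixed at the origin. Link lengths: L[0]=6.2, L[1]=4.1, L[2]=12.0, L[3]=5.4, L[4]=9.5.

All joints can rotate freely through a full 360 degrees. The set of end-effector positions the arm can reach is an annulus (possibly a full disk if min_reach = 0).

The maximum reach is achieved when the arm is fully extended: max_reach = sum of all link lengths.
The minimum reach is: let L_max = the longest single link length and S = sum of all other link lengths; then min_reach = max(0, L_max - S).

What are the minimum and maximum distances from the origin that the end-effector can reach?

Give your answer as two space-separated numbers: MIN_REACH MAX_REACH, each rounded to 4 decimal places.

Answer: 0.0000 37.2000

Derivation:
Link lengths: [6.2, 4.1, 12.0, 5.4, 9.5]
max_reach = 6.2 + 4.1 + 12 + 5.4 + 9.5 = 37.2
L_max = max([6.2, 4.1, 12.0, 5.4, 9.5]) = 12
S (sum of others) = 37.2 - 12 = 25.2
min_reach = max(0, 12 - 25.2) = max(0, -13.2) = 0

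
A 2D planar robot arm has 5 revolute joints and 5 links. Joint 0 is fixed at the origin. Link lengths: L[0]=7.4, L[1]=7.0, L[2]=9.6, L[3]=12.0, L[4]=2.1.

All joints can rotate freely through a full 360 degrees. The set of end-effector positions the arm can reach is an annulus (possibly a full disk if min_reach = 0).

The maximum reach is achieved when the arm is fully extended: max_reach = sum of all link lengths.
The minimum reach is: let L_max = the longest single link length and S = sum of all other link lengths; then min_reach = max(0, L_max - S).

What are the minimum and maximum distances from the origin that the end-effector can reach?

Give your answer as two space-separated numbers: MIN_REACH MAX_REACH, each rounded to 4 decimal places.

Answer: 0.0000 38.1000

Derivation:
Link lengths: [7.4, 7.0, 9.6, 12.0, 2.1]
max_reach = 7.4 + 7 + 9.6 + 12 + 2.1 = 38.1
L_max = max([7.4, 7.0, 9.6, 12.0, 2.1]) = 12
S (sum of others) = 38.1 - 12 = 26.1
min_reach = max(0, 12 - 26.1) = max(0, -14.1) = 0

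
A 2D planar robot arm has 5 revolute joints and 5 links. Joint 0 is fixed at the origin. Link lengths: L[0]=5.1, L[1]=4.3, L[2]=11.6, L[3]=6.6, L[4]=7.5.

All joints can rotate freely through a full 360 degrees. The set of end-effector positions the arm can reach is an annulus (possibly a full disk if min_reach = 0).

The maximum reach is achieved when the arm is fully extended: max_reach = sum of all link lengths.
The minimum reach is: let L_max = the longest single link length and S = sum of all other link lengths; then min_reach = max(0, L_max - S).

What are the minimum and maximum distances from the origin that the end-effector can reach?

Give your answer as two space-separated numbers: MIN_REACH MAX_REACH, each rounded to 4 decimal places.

Link lengths: [5.1, 4.3, 11.6, 6.6, 7.5]
max_reach = 5.1 + 4.3 + 11.6 + 6.6 + 7.5 = 35.1
L_max = max([5.1, 4.3, 11.6, 6.6, 7.5]) = 11.6
S (sum of others) = 35.1 - 11.6 = 23.5
min_reach = max(0, 11.6 - 23.5) = max(0, -11.9) = 0

Answer: 0.0000 35.1000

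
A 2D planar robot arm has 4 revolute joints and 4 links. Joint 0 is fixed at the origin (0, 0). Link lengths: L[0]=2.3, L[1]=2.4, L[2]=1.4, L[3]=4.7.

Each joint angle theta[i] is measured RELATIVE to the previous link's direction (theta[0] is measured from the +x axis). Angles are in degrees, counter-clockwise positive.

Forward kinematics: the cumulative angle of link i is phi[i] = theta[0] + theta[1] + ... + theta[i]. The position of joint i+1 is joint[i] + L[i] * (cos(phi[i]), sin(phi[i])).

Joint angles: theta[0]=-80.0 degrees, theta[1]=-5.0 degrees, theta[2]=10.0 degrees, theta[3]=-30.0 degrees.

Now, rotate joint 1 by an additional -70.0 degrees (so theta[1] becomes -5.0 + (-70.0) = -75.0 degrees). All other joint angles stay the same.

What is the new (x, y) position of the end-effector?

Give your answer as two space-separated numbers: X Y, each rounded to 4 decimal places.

Answer: -7.6047 -4.4920

Derivation:
joint[0] = (0.0000, 0.0000)  (base)
link 0: phi[0] = -80 = -80 deg
  cos(-80 deg) = 0.1736, sin(-80 deg) = -0.9848
  joint[1] = (0.0000, 0.0000) + 2.3 * (0.1736, -0.9848) = (0.0000 + 0.3994, 0.0000 + -2.2651) = (0.3994, -2.2651)
link 1: phi[1] = -80 + -75 = -155 deg
  cos(-155 deg) = -0.9063, sin(-155 deg) = -0.4226
  joint[2] = (0.3994, -2.2651) + 2.4 * (-0.9063, -0.4226) = (0.3994 + -2.1751, -2.2651 + -1.0143) = (-1.7757, -3.2793)
link 2: phi[2] = -80 + -75 + 10 = -145 deg
  cos(-145 deg) = -0.8192, sin(-145 deg) = -0.5736
  joint[3] = (-1.7757, -3.2793) + 1.4 * (-0.8192, -0.5736) = (-1.7757 + -1.1468, -3.2793 + -0.8030) = (-2.9226, -4.0823)
link 3: phi[3] = -80 + -75 + 10 + -30 = -175 deg
  cos(-175 deg) = -0.9962, sin(-175 deg) = -0.0872
  joint[4] = (-2.9226, -4.0823) + 4.7 * (-0.9962, -0.0872) = (-2.9226 + -4.6821, -4.0823 + -0.4096) = (-7.6047, -4.4920)
End effector: (-7.6047, -4.4920)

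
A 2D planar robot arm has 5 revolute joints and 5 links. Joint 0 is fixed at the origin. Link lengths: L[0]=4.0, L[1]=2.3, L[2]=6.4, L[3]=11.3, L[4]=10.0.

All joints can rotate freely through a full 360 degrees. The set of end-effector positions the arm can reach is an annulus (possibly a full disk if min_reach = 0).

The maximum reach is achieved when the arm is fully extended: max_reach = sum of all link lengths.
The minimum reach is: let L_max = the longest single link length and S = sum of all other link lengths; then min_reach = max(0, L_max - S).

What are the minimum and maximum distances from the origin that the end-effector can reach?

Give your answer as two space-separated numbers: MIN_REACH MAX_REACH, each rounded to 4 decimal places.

Answer: 0.0000 34.0000

Derivation:
Link lengths: [4.0, 2.3, 6.4, 11.3, 10.0]
max_reach = 4 + 2.3 + 6.4 + 11.3 + 10 = 34
L_max = max([4.0, 2.3, 6.4, 11.3, 10.0]) = 11.3
S (sum of others) = 34 - 11.3 = 22.7
min_reach = max(0, 11.3 - 22.7) = max(0, -11.4) = 0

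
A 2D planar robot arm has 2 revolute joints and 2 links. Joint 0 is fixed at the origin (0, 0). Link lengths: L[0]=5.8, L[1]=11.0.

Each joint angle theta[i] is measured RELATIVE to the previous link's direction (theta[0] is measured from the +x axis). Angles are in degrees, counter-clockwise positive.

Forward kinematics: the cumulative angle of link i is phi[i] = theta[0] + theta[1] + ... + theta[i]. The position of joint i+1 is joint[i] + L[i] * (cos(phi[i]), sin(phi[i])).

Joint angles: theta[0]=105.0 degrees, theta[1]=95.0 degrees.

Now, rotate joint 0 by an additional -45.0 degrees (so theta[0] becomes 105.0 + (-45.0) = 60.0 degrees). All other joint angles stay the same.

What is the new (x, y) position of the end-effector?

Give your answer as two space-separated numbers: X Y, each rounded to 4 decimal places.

Answer: -7.0694 9.6717

Derivation:
joint[0] = (0.0000, 0.0000)  (base)
link 0: phi[0] = 60 = 60 deg
  cos(60 deg) = 0.5000, sin(60 deg) = 0.8660
  joint[1] = (0.0000, 0.0000) + 5.8 * (0.5000, 0.8660) = (0.0000 + 2.9000, 0.0000 + 5.0229) = (2.9000, 5.0229)
link 1: phi[1] = 60 + 95 = 155 deg
  cos(155 deg) = -0.9063, sin(155 deg) = 0.4226
  joint[2] = (2.9000, 5.0229) + 11 * (-0.9063, 0.4226) = (2.9000 + -9.9694, 5.0229 + 4.6488) = (-7.0694, 9.6717)
End effector: (-7.0694, 9.6717)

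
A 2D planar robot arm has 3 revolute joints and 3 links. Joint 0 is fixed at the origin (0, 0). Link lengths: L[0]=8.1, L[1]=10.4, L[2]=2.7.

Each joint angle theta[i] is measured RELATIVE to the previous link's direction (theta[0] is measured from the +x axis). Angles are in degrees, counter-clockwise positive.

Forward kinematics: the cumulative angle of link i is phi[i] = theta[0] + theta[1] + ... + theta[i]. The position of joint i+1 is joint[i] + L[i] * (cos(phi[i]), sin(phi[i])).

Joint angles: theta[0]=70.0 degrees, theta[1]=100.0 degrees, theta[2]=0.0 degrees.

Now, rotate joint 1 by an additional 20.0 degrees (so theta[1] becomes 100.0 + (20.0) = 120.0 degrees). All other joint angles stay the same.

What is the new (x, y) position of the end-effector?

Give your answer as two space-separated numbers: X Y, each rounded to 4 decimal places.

Answer: -10.1306 5.3367

Derivation:
joint[0] = (0.0000, 0.0000)  (base)
link 0: phi[0] = 70 = 70 deg
  cos(70 deg) = 0.3420, sin(70 deg) = 0.9397
  joint[1] = (0.0000, 0.0000) + 8.1 * (0.3420, 0.9397) = (0.0000 + 2.7704, 0.0000 + 7.6115) = (2.7704, 7.6115)
link 1: phi[1] = 70 + 120 = 190 deg
  cos(190 deg) = -0.9848, sin(190 deg) = -0.1736
  joint[2] = (2.7704, 7.6115) + 10.4 * (-0.9848, -0.1736) = (2.7704 + -10.2420, 7.6115 + -1.8059) = (-7.4716, 5.8056)
link 2: phi[2] = 70 + 120 + 0 = 190 deg
  cos(190 deg) = -0.9848, sin(190 deg) = -0.1736
  joint[3] = (-7.4716, 5.8056) + 2.7 * (-0.9848, -0.1736) = (-7.4716 + -2.6590, 5.8056 + -0.4689) = (-10.1306, 5.3367)
End effector: (-10.1306, 5.3367)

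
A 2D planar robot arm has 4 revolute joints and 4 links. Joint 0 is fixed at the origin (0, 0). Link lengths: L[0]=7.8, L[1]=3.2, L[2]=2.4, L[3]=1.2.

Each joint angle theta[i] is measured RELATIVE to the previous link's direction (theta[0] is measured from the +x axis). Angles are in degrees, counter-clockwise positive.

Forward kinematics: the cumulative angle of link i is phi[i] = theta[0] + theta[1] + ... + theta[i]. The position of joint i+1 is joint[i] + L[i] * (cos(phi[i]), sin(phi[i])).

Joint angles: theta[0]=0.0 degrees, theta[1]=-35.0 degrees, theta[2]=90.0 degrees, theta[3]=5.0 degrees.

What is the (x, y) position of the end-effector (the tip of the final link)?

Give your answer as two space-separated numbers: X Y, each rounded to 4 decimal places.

joint[0] = (0.0000, 0.0000)  (base)
link 0: phi[0] = 0 = 0 deg
  cos(0 deg) = 1.0000, sin(0 deg) = 0.0000
  joint[1] = (0.0000, 0.0000) + 7.8 * (1.0000, 0.0000) = (0.0000 + 7.8000, 0.0000 + 0.0000) = (7.8000, 0.0000)
link 1: phi[1] = 0 + -35 = -35 deg
  cos(-35 deg) = 0.8192, sin(-35 deg) = -0.5736
  joint[2] = (7.8000, 0.0000) + 3.2 * (0.8192, -0.5736) = (7.8000 + 2.6213, 0.0000 + -1.8354) = (10.4213, -1.8354)
link 2: phi[2] = 0 + -35 + 90 = 55 deg
  cos(55 deg) = 0.5736, sin(55 deg) = 0.8192
  joint[3] = (10.4213, -1.8354) + 2.4 * (0.5736, 0.8192) = (10.4213 + 1.3766, -1.8354 + 1.9660) = (11.7979, 0.1305)
link 3: phi[3] = 0 + -35 + 90 + 5 = 60 deg
  cos(60 deg) = 0.5000, sin(60 deg) = 0.8660
  joint[4] = (11.7979, 0.1305) + 1.2 * (0.5000, 0.8660) = (11.7979 + 0.6000, 0.1305 + 1.0392) = (12.3979, 1.1698)
End effector: (12.3979, 1.1698)

Answer: 12.3979 1.1698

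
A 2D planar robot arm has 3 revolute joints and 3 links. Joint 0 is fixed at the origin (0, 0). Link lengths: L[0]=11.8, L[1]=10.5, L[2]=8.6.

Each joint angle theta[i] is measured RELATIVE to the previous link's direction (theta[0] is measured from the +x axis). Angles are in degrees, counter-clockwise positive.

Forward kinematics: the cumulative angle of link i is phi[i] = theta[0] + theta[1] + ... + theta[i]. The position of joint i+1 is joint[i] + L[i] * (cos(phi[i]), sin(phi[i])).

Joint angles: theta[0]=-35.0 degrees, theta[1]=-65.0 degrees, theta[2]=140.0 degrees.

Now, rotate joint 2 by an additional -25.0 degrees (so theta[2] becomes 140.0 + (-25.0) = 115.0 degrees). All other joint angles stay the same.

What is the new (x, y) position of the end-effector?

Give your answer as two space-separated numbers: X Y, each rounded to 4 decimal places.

Answer: 16.1497 -14.8828

Derivation:
joint[0] = (0.0000, 0.0000)  (base)
link 0: phi[0] = -35 = -35 deg
  cos(-35 deg) = 0.8192, sin(-35 deg) = -0.5736
  joint[1] = (0.0000, 0.0000) + 11.8 * (0.8192, -0.5736) = (0.0000 + 9.6660, 0.0000 + -6.7682) = (9.6660, -6.7682)
link 1: phi[1] = -35 + -65 = -100 deg
  cos(-100 deg) = -0.1736, sin(-100 deg) = -0.9848
  joint[2] = (9.6660, -6.7682) + 10.5 * (-0.1736, -0.9848) = (9.6660 + -1.8233, -6.7682 + -10.3405) = (7.8427, -17.1087)
link 2: phi[2] = -35 + -65 + 115 = 15 deg
  cos(15 deg) = 0.9659, sin(15 deg) = 0.2588
  joint[3] = (7.8427, -17.1087) + 8.6 * (0.9659, 0.2588) = (7.8427 + 8.3070, -17.1087 + 2.2258) = (16.1497, -14.8828)
End effector: (16.1497, -14.8828)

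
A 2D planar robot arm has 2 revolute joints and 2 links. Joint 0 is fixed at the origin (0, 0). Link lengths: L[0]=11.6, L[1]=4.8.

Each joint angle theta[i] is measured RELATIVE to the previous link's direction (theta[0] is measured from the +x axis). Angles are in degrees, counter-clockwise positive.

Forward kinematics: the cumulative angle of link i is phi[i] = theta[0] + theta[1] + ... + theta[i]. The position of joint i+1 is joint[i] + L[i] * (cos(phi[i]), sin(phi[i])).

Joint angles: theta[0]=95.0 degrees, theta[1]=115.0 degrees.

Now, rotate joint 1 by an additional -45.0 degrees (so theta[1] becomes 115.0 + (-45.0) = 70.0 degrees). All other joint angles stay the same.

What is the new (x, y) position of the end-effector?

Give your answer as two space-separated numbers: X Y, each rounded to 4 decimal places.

Answer: -5.6475 12.7982

Derivation:
joint[0] = (0.0000, 0.0000)  (base)
link 0: phi[0] = 95 = 95 deg
  cos(95 deg) = -0.0872, sin(95 deg) = 0.9962
  joint[1] = (0.0000, 0.0000) + 11.6 * (-0.0872, 0.9962) = (0.0000 + -1.0110, 0.0000 + 11.5559) = (-1.0110, 11.5559)
link 1: phi[1] = 95 + 70 = 165 deg
  cos(165 deg) = -0.9659, sin(165 deg) = 0.2588
  joint[2] = (-1.0110, 11.5559) + 4.8 * (-0.9659, 0.2588) = (-1.0110 + -4.6364, 11.5559 + 1.2423) = (-5.6475, 12.7982)
End effector: (-5.6475, 12.7982)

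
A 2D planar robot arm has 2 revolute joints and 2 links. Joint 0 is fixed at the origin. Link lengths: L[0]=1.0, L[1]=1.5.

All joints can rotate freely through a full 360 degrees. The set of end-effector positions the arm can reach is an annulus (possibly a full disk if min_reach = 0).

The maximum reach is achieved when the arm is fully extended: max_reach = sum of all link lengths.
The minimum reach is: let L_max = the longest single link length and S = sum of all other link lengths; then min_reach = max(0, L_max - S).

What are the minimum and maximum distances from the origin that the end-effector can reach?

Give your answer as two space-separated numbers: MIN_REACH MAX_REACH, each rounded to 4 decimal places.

Link lengths: [1.0, 1.5]
max_reach = 1 + 1.5 = 2.5
L_max = max([1.0, 1.5]) = 1.5
S (sum of others) = 2.5 - 1.5 = 1
min_reach = max(0, 1.5 - 1) = max(0, 0.5) = 0.5

Answer: 0.5000 2.5000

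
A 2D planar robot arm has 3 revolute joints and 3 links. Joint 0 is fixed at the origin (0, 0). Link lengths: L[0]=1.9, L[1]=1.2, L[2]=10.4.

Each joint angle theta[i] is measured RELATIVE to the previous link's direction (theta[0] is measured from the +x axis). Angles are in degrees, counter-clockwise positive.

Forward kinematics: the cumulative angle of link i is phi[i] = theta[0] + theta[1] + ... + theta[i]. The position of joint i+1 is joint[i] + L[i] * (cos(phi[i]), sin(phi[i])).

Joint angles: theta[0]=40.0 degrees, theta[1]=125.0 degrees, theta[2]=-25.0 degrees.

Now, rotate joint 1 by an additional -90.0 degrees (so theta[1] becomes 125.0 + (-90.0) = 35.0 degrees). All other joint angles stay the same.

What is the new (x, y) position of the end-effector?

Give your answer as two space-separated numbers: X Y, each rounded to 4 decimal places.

Answer: 8.4511 10.3473

Derivation:
joint[0] = (0.0000, 0.0000)  (base)
link 0: phi[0] = 40 = 40 deg
  cos(40 deg) = 0.7660, sin(40 deg) = 0.6428
  joint[1] = (0.0000, 0.0000) + 1.9 * (0.7660, 0.6428) = (0.0000 + 1.4555, 0.0000 + 1.2213) = (1.4555, 1.2213)
link 1: phi[1] = 40 + 35 = 75 deg
  cos(75 deg) = 0.2588, sin(75 deg) = 0.9659
  joint[2] = (1.4555, 1.2213) + 1.2 * (0.2588, 0.9659) = (1.4555 + 0.3106, 1.2213 + 1.1591) = (1.7661, 2.3804)
link 2: phi[2] = 40 + 35 + -25 = 50 deg
  cos(50 deg) = 0.6428, sin(50 deg) = 0.7660
  joint[3] = (1.7661, 2.3804) + 10.4 * (0.6428, 0.7660) = (1.7661 + 6.6850, 2.3804 + 7.9669) = (8.4511, 10.3473)
End effector: (8.4511, 10.3473)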